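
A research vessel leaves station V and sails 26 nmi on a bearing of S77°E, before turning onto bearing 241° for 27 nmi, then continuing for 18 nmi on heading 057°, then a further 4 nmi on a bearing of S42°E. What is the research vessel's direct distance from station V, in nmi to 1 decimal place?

22.9 nmi

Leg 1 (S77°E, 26 nmi): east 26 sin 103° = 25.33, north 26 cos 103° = -5.85
Leg 2 (241°, 27 nmi): east 27 sin 241° = -23.61, north 27 cos 241° = -13.09
Leg 3 (057°, 18 nmi): east 18 sin 57° = 15.10, north 18 cos 57° = 9.80
Leg 4 (S42°E, 4 nmi): east 4 sin 138° = 2.68, north 4 cos 138° = -2.97
Net: 19.49 east, -12.11 north. Distance = √((19.49)² + (-12.11)²) = 22.946 nmi.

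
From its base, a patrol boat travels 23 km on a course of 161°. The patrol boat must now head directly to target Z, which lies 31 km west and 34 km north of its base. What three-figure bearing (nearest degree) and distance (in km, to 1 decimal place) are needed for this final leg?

325°, 67.7 km

Leg 1 (161°, 23 km): east 23 sin 161° = 7.49, north 23 cos 161° = -21.75
Current position: (7.49, -21.75). Target: (-31, 34). Remaining: Δeast = -38.49, Δnorth = 55.75.
Bearing = atan2(-38.49, 55.75) mod 360° = 325.38°; distance = √((-38.49)² + (55.75)²) = 67.743 km.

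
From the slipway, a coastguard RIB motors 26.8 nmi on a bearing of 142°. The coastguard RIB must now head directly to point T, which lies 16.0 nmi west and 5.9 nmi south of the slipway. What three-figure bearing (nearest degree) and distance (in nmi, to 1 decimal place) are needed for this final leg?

Leg 1 (142°, 26.8 nmi): east 26.8 sin 142° = 16.50, north 26.8 cos 142° = -21.12
Current position: (16.50, -21.12). Target: (-16.0, -5.9). Remaining: Δeast = -32.50, Δnorth = 15.22.
Bearing = atan2(-32.50, 15.22) mod 360° = 295.09°; distance = √((-32.50)² + (15.22)²) = 35.886 nmi.

295°, 35.9 nmi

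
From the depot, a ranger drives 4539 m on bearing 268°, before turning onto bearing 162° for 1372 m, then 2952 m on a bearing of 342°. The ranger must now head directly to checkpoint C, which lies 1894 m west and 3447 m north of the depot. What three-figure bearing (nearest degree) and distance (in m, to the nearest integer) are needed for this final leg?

056°, 3771 m

Leg 1 (268°, 4539 m): east 4539 sin 268° = -4536.23, north 4539 cos 268° = -158.41
Leg 2 (162°, 1372 m): east 1372 sin 162° = 423.97, north 1372 cos 162° = -1304.85
Leg 3 (342°, 2952 m): east 2952 sin 342° = -912.22, north 2952 cos 342° = 2807.52
Current position: (-5024.48, 1344.26). Target: (-1894, 3447). Remaining: Δeast = 3130.48, Δnorth = 2102.74.
Bearing = atan2(3130.48, 2102.74) mod 360° = 56.11°; distance = √((3130.48)² + (2102.74)²) = 3771.131 m.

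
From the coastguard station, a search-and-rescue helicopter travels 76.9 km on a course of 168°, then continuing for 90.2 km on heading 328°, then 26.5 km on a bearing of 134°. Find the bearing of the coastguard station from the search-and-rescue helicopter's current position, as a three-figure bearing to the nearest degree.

037°

Leg 1 (168°, 76.9 km): east 76.9 sin 168° = 15.99, north 76.9 cos 168° = -75.22
Leg 2 (328°, 90.2 km): east 90.2 sin 328° = -47.80, north 90.2 cos 328° = 76.49
Leg 3 (134°, 26.5 km): east 26.5 sin 134° = 19.06, north 26.5 cos 134° = -18.41
Net displacement: -12.75 east, -17.13 north. Direction back to start is (12.75, 17.13): bearing = atan2(12.75, 17.13) mod 360° = 36.65° ≈ 037°.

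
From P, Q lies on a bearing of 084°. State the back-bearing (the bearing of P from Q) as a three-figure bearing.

Back-bearing = 084° + 180° = 264°.

264°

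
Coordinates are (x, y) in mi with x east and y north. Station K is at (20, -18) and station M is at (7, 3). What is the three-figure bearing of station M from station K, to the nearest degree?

Δeast = 7 − 20 = -13.00; Δnorth = 3 − -18 = 21.00.
Bearing = atan2(Δeast, Δnorth) mod 360° = 328.24° ≈ 328°.

328°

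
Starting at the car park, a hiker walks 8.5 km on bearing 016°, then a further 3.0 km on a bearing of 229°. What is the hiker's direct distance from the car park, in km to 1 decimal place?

Leg 1 (016°, 8.5 km): east 8.5 sin 16° = 2.34, north 8.5 cos 16° = 8.17
Leg 2 (229°, 3.0 km): east 3.0 sin 229° = -2.26, north 3.0 cos 229° = -1.97
Net: 0.08 east, 6.20 north. Distance = √((0.08)² + (6.20)²) = 6.203 km.

6.2 km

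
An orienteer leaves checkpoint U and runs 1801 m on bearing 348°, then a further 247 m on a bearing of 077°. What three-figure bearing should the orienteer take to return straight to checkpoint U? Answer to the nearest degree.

Leg 1 (348°, 1801 m): east 1801 sin 348° = -374.45, north 1801 cos 348° = 1761.64
Leg 2 (077°, 247 m): east 247 sin 77° = 240.67, north 247 cos 77° = 55.56
Net displacement: -133.78 east, 1817.21 north. Direction back to start is (133.78, -1817.21): bearing = atan2(133.78, -1817.21) mod 360° = 175.79° ≈ 176°.

176°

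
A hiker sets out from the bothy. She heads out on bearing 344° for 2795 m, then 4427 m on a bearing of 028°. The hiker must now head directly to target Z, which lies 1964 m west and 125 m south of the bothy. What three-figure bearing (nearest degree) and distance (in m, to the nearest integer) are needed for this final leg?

Leg 1 (344°, 2795 m): east 2795 sin 344° = -770.41, north 2795 cos 344° = 2686.73
Leg 2 (028°, 4427 m): east 4427 sin 28° = 2078.35, north 4427 cos 28° = 3908.81
Current position: (1307.94, 6595.54). Target: (-1964, -125). Remaining: Δeast = -3271.94, Δnorth = -6720.54.
Bearing = atan2(-3271.94, -6720.54) mod 360° = 205.96°; distance = √((-3271.94)² + (-6720.54)²) = 7474.705 m.

206°, 7475 m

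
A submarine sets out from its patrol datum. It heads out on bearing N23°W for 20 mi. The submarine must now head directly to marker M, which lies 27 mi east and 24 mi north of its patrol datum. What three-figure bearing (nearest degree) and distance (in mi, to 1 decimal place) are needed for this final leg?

081°, 35.3 mi

Leg 1 (N23°W, 20 mi): east 20 sin 337° = -7.81, north 20 cos 337° = 18.41
Current position: (-7.81, 18.41). Target: (27, 24). Remaining: Δeast = 34.81, Δnorth = 5.59.
Bearing = atan2(34.81, 5.59) mod 360° = 80.88°; distance = √((34.81)² + (5.59)²) = 35.261 mi.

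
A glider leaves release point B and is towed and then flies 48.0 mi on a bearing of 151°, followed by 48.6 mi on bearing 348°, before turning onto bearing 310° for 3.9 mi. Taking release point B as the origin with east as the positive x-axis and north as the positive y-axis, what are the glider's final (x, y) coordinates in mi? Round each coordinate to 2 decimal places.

Leg 1 (151°, 48.0 mi): east 48.0 sin 151° = 23.27, north 48.0 cos 151° = -41.98
Leg 2 (348°, 48.6 mi): east 48.6 sin 348° = -10.10, north 48.6 cos 348° = 47.54
Leg 3 (310°, 3.9 mi): east 3.9 sin 310° = -2.99, north 3.9 cos 310° = 2.51
Summing: 10.18 mi east, 8.06 mi north → (10.18, 8.06).

(10.18, 8.06)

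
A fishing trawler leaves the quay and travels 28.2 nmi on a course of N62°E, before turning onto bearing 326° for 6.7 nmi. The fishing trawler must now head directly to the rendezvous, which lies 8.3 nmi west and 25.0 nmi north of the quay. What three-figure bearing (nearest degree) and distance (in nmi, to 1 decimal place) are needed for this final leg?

282°, 30.1 nmi

Leg 1 (N62°E, 28.2 nmi): east 28.2 sin 62° = 24.90, north 28.2 cos 62° = 13.24
Leg 2 (326°, 6.7 nmi): east 6.7 sin 326° = -3.75, north 6.7 cos 326° = 5.55
Current position: (21.15, 18.79). Target: (-8.3, 25.0). Remaining: Δeast = -29.45, Δnorth = 6.21.
Bearing = atan2(-29.45, 6.21) mod 360° = 281.90°; distance = √((-29.45)² + (6.21)²) = 30.099 nmi.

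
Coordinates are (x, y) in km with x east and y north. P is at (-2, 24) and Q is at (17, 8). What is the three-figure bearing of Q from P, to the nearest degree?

Δeast = 17 − -2 = 19.00; Δnorth = 8 − 24 = -16.00.
Bearing = atan2(Δeast, Δnorth) mod 360° = 130.10° ≈ 130°.

130°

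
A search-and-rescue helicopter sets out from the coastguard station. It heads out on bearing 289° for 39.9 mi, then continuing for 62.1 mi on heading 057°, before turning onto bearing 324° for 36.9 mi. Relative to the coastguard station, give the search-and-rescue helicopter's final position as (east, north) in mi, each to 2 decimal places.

(-7.33, 76.66)

Leg 1 (289°, 39.9 mi): east 39.9 sin 289° = -37.73, north 39.9 cos 289° = 12.99
Leg 2 (057°, 62.1 mi): east 62.1 sin 57° = 52.08, north 62.1 cos 57° = 33.82
Leg 3 (324°, 36.9 mi): east 36.9 sin 324° = -21.69, north 36.9 cos 324° = 29.85
Summing: -7.33 mi east, 76.66 mi north → (-7.33, 76.66).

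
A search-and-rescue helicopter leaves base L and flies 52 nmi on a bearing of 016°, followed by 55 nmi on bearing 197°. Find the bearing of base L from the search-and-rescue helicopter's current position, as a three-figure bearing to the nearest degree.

034°

Leg 1 (016°, 52 nmi): east 52 sin 16° = 14.33, north 52 cos 16° = 49.99
Leg 2 (197°, 55 nmi): east 55 sin 197° = -16.08, north 55 cos 197° = -52.60
Net displacement: -1.75 east, -2.61 north. Direction back to start is (1.75, 2.61): bearing = atan2(1.75, 2.61) mod 360° = 33.79° ≈ 034°.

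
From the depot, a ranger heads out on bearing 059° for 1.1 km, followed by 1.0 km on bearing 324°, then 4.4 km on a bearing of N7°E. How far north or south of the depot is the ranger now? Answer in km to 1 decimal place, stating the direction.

5.7 km north

Leg 1 (059°, 1.1 km): east 1.1 sin 59° = 0.94, north 1.1 cos 59° = 0.57
Leg 2 (324°, 1.0 km): east 1.0 sin 324° = -0.59, north 1.0 cos 324° = 0.81
Leg 3 (N7°E, 4.4 km): east 4.4 sin 7° = 0.54, north 4.4 cos 7° = 4.37
Net north component: 5.74 km.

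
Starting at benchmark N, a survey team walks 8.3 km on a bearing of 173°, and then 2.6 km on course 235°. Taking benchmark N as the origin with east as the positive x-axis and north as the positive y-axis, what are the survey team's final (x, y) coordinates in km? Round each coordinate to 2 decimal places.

Leg 1 (173°, 8.3 km): east 8.3 sin 173° = 1.01, north 8.3 cos 173° = -8.24
Leg 2 (235°, 2.6 km): east 2.6 sin 235° = -2.13, north 2.6 cos 235° = -1.49
Summing: -1.12 km east, -9.73 km north → (-1.12, -9.73).

(-1.12, -9.73)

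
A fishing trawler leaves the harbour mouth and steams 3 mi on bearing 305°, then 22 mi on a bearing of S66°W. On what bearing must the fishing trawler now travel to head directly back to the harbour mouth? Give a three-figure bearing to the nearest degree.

072°

Leg 1 (305°, 3 mi): east 3 sin 305° = -2.46, north 3 cos 305° = 1.72
Leg 2 (S66°W, 22 mi): east 22 sin 246° = -20.10, north 22 cos 246° = -8.95
Net displacement: -22.56 east, -7.23 north. Direction back to start is (22.56, 7.23): bearing = atan2(22.56, 7.23) mod 360° = 72.23° ≈ 072°.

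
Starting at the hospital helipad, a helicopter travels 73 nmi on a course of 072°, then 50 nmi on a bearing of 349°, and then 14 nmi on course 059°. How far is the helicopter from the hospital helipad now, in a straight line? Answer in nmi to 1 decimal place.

Leg 1 (072°, 73 nmi): east 73 sin 72° = 69.43, north 73 cos 72° = 22.56
Leg 2 (349°, 50 nmi): east 50 sin 349° = -9.54, north 50 cos 349° = 49.08
Leg 3 (059°, 14 nmi): east 14 sin 59° = 12.00, north 14 cos 59° = 7.21
Net: 71.89 east, 78.85 north. Distance = √((71.89)² + (78.85)²) = 106.701 nmi.

106.7 nmi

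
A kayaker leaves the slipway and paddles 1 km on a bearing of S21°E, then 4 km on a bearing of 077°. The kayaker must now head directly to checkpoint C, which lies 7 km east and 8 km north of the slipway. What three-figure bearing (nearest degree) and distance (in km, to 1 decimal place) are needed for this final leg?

Leg 1 (S21°E, 1 km): east 1 sin 159° = 0.36, north 1 cos 159° = -0.93
Leg 2 (077°, 4 km): east 4 sin 77° = 3.90, north 4 cos 77° = 0.90
Current position: (4.26, -0.03). Target: (7, 8). Remaining: Δeast = 2.74, Δnorth = 8.03.
Bearing = atan2(2.74, 8.03) mod 360° = 18.86°; distance = √((2.74)² + (8.03)²) = 8.490 km.

019°, 8.5 km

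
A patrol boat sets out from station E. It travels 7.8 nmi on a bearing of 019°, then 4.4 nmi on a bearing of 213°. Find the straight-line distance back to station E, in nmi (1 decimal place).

3.7 nmi

Leg 1 (019°, 7.8 nmi): east 7.8 sin 19° = 2.54, north 7.8 cos 19° = 7.38
Leg 2 (213°, 4.4 nmi): east 4.4 sin 213° = -2.40, north 4.4 cos 213° = -3.69
Net: 0.14 east, 3.68 north. Distance = √((0.14)² + (3.68)²) = 3.688 nmi.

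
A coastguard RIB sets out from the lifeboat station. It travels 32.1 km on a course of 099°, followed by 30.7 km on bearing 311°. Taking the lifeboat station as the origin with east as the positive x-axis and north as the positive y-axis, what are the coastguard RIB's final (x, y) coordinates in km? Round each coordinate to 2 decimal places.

(8.54, 15.12)

Leg 1 (099°, 32.1 km): east 32.1 sin 99° = 31.70, north 32.1 cos 99° = -5.02
Leg 2 (311°, 30.7 km): east 30.7 sin 311° = -23.17, north 30.7 cos 311° = 20.14
Summing: 8.54 km east, 15.12 km north → (8.54, 15.12).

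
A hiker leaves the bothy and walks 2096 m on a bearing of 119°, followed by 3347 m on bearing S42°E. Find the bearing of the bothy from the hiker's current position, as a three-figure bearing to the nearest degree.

311°

Leg 1 (119°, 2096 m): east 2096 sin 119° = 1833.20, north 2096 cos 119° = -1016.16
Leg 2 (S42°E, 3347 m): east 3347 sin 138° = 2239.58, north 3347 cos 138° = -2487.31
Net displacement: 4072.78 east, -3503.47 north. Direction back to start is (-4072.78, 3503.47): bearing = atan2(-4072.78, 3503.47) mod 360° = 310.70° ≈ 311°.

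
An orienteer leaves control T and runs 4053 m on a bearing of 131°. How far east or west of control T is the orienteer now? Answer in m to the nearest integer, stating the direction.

Leg 1 (131°, 4053 m): east 4053 sin 131° = 3058.84, north 4053 cos 131° = -2659.01
Net east component: 3058.84 m.

3059 m east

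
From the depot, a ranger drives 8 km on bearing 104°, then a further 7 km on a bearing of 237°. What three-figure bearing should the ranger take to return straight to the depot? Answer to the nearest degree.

Leg 1 (104°, 8 km): east 8 sin 104° = 7.76, north 8 cos 104° = -1.94
Leg 2 (237°, 7 km): east 7 sin 237° = -5.87, north 7 cos 237° = -3.81
Net displacement: 1.89 east, -5.75 north. Direction back to start is (-1.89, 5.75): bearing = atan2(-1.89, 5.75) mod 360° = 341.78° ≈ 342°.

342°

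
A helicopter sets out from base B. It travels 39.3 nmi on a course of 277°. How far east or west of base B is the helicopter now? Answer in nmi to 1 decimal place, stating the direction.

39.0 nmi west

Leg 1 (277°, 39.3 nmi): east 39.3 sin 277° = -39.01, north 39.3 cos 277° = 4.79
Net east component: -39.01 nmi.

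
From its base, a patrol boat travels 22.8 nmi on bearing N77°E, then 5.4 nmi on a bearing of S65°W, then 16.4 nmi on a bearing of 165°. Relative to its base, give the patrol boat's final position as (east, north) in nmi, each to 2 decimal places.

Leg 1 (N77°E, 22.8 nmi): east 22.8 sin 77° = 22.22, north 22.8 cos 77° = 5.13
Leg 2 (S65°W, 5.4 nmi): east 5.4 sin 245° = -4.89, north 5.4 cos 245° = -2.28
Leg 3 (165°, 16.4 nmi): east 16.4 sin 165° = 4.24, north 16.4 cos 165° = -15.84
Summing: 21.57 nmi east, -12.99 nmi north → (21.57, -12.99).

(21.57, -12.99)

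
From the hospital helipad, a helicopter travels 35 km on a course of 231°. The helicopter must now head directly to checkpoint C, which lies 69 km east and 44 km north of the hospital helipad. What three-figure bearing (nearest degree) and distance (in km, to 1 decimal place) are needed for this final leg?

Leg 1 (231°, 35 km): east 35 sin 231° = -27.20, north 35 cos 231° = -22.03
Current position: (-27.20, -22.03). Target: (69, 44). Remaining: Δeast = 96.20, Δnorth = 66.03.
Bearing = atan2(96.20, 66.03) mod 360° = 55.54°; distance = √((96.20)² + (66.03)²) = 116.679 km.

056°, 116.7 km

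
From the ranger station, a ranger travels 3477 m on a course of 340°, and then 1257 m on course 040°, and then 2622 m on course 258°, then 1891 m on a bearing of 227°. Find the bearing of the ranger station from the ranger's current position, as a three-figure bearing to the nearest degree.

119°

Leg 1 (340°, 3477 m): east 3477 sin 340° = -1189.20, north 3477 cos 340° = 3267.31
Leg 2 (040°, 1257 m): east 1257 sin 40° = 807.98, north 1257 cos 40° = 962.92
Leg 3 (258°, 2622 m): east 2622 sin 258° = -2564.70, north 2622 cos 258° = -545.14
Leg 4 (227°, 1891 m): east 1891 sin 227° = -1382.99, north 1891 cos 227° = -1289.66
Net displacement: -4328.91 east, 2395.43 north. Direction back to start is (4328.91, -2395.43): bearing = atan2(4328.91, -2395.43) mod 360° = 118.96° ≈ 119°.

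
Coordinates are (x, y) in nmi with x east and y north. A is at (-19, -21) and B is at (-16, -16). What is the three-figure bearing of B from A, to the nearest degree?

031°

Δeast = -16 − -19 = 3.00; Δnorth = -16 − -21 = 5.00.
Bearing = atan2(Δeast, Δnorth) mod 360° = 30.96° ≈ 031°.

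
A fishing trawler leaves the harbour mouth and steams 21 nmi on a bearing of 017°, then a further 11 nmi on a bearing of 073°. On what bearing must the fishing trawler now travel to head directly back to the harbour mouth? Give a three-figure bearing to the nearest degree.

Leg 1 (017°, 21 nmi): east 21 sin 17° = 6.14, north 21 cos 17° = 20.08
Leg 2 (073°, 11 nmi): east 11 sin 73° = 10.52, north 11 cos 73° = 3.22
Net displacement: 16.66 east, 23.30 north. Direction back to start is (-16.66, -23.30): bearing = atan2(-16.66, -23.30) mod 360° = 215.57° ≈ 216°.

216°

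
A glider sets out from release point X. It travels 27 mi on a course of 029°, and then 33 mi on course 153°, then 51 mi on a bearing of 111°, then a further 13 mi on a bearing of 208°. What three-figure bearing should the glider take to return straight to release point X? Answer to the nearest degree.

Leg 1 (029°, 27 mi): east 27 sin 29° = 13.09, north 27 cos 29° = 23.61
Leg 2 (153°, 33 mi): east 33 sin 153° = 14.98, north 33 cos 153° = -29.40
Leg 3 (111°, 51 mi): east 51 sin 111° = 47.61, north 51 cos 111° = -18.28
Leg 4 (208°, 13 mi): east 13 sin 208° = -6.10, north 13 cos 208° = -11.48
Net displacement: 69.58 east, -35.54 north. Direction back to start is (-69.58, 35.54): bearing = atan2(-69.58, 35.54) mod 360° = 297.06° ≈ 297°.

297°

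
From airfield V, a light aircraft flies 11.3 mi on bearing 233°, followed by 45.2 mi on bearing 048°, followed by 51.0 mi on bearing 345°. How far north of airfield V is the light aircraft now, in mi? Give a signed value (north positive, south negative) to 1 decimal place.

72.7 mi

Leg 1 (233°, 11.3 mi): east 11.3 sin 233° = -9.02, north 11.3 cos 233° = -6.80
Leg 2 (048°, 45.2 mi): east 45.2 sin 48° = 33.59, north 45.2 cos 48° = 30.24
Leg 3 (345°, 51.0 mi): east 51.0 sin 345° = -13.20, north 51.0 cos 345° = 49.26
Net north component: 72.71 mi.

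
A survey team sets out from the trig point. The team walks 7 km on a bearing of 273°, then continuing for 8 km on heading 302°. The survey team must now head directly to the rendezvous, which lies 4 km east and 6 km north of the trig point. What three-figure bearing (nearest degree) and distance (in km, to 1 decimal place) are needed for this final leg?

086°, 17.8 km

Leg 1 (273°, 7 km): east 7 sin 273° = -6.99, north 7 cos 273° = 0.37
Leg 2 (302°, 8 km): east 8 sin 302° = -6.78, north 8 cos 302° = 4.24
Current position: (-13.77, 4.61). Target: (4, 6). Remaining: Δeast = 17.77, Δnorth = 1.39.
Bearing = atan2(17.77, 1.39) mod 360° = 85.51°; distance = √((17.77)² + (1.39)²) = 17.829 km.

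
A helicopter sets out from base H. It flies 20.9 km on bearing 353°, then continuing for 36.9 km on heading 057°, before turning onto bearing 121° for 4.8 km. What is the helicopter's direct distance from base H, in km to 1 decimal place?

50.3 km

Leg 1 (353°, 20.9 km): east 20.9 sin 353° = -2.55, north 20.9 cos 353° = 20.74
Leg 2 (057°, 36.9 km): east 36.9 sin 57° = 30.95, north 36.9 cos 57° = 20.10
Leg 3 (121°, 4.8 km): east 4.8 sin 121° = 4.11, north 4.8 cos 121° = -2.47
Net: 32.51 east, 38.37 north. Distance = √((32.51)² + (38.37)²) = 50.293 km.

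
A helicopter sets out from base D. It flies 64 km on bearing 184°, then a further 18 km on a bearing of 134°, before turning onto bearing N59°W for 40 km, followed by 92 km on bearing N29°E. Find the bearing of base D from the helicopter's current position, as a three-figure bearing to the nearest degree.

217°

Leg 1 (184°, 64 km): east 64 sin 184° = -4.46, north 64 cos 184° = -63.84
Leg 2 (134°, 18 km): east 18 sin 134° = 12.95, north 18 cos 134° = -12.50
Leg 3 (N59°W, 40 km): east 40 sin 301° = -34.29, north 40 cos 301° = 20.60
Leg 4 (N29°E, 92 km): east 92 sin 29° = 44.60, north 92 cos 29° = 80.47
Net displacement: 18.80 east, 24.72 north. Direction back to start is (-18.80, -24.72): bearing = atan2(-18.80, -24.72) mod 360° = 217.25° ≈ 217°.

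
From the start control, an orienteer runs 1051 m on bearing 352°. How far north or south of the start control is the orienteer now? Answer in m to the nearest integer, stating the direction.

1041 m north

Leg 1 (352°, 1051 m): east 1051 sin 352° = -146.27, north 1051 cos 352° = 1040.77
Net north component: 1040.77 m.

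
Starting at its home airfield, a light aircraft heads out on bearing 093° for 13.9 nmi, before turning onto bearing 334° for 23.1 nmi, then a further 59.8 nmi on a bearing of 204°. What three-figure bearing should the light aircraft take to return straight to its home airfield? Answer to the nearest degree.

031°

Leg 1 (093°, 13.9 nmi): east 13.9 sin 93° = 13.88, north 13.9 cos 93° = -0.73
Leg 2 (334°, 23.1 nmi): east 23.1 sin 334° = -10.13, north 23.1 cos 334° = 20.76
Leg 3 (204°, 59.8 nmi): east 59.8 sin 204° = -24.32, north 59.8 cos 204° = -54.63
Net displacement: -20.57 east, -34.60 north. Direction back to start is (20.57, 34.60): bearing = atan2(20.57, 34.60) mod 360° = 30.73° ≈ 031°.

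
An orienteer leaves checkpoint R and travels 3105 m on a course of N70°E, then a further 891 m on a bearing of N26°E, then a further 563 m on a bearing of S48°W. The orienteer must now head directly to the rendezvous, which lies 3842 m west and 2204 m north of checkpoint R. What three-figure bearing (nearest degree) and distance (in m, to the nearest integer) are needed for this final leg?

276°, 6770 m

Leg 1 (N70°E, 3105 m): east 3105 sin 70° = 2917.75, north 3105 cos 70° = 1061.97
Leg 2 (N26°E, 891 m): east 891 sin 26° = 390.59, north 891 cos 26° = 800.83
Leg 3 (S48°W, 563 m): east 563 sin 228° = -418.39, north 563 cos 228° = -376.72
Current position: (2889.94, 1486.08). Target: (-3842, 2204). Remaining: Δeast = -6731.94, Δnorth = 717.92.
Bearing = atan2(-6731.94, 717.92) mod 360° = 276.09°; distance = √((-6731.94)² + (717.92)²) = 6770.117 m.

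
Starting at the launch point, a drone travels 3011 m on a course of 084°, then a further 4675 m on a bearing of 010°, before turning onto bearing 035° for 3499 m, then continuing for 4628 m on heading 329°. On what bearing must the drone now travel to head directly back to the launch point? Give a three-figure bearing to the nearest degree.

196°

Leg 1 (084°, 3011 m): east 3011 sin 84° = 2994.51, north 3011 cos 84° = 314.74
Leg 2 (010°, 4675 m): east 4675 sin 10° = 811.81, north 4675 cos 10° = 4603.98
Leg 3 (035°, 3499 m): east 3499 sin 35° = 2006.94, north 3499 cos 35° = 2866.21
Leg 4 (329°, 4628 m): east 4628 sin 329° = -2383.60, north 4628 cos 329° = 3966.97
Net displacement: 3429.66 east, 11751.89 north. Direction back to start is (-3429.66, -11751.89): bearing = atan2(-3429.66, -11751.89) mod 360° = 196.27° ≈ 196°.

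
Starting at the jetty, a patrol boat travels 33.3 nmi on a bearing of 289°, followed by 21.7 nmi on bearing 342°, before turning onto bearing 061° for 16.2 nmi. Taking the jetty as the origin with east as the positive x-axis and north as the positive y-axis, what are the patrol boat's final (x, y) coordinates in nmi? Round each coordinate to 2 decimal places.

(-24.02, 39.33)

Leg 1 (289°, 33.3 nmi): east 33.3 sin 289° = -31.49, north 33.3 cos 289° = 10.84
Leg 2 (342°, 21.7 nmi): east 21.7 sin 342° = -6.71, north 21.7 cos 342° = 20.64
Leg 3 (061°, 16.2 nmi): east 16.2 sin 61° = 14.17, north 16.2 cos 61° = 7.85
Summing: -24.02 nmi east, 39.33 nmi north → (-24.02, 39.33).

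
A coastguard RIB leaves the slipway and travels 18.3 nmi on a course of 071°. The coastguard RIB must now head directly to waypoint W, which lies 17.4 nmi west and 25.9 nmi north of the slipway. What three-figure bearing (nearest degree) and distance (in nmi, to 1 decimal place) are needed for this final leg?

300°, 40.0 nmi

Leg 1 (071°, 18.3 nmi): east 18.3 sin 71° = 17.30, north 18.3 cos 71° = 5.96
Current position: (17.30, 5.96). Target: (-17.4, 25.9). Remaining: Δeast = -34.70, Δnorth = 19.94.
Bearing = atan2(-34.70, 19.94) mod 360° = 299.88°; distance = √((-34.70)² + (19.94)²) = 40.025 nmi.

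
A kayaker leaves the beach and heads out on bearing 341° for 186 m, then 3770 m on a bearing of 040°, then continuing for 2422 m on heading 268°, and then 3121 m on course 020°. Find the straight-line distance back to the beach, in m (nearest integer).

5998 m

Leg 1 (341°, 186 m): east 186 sin 341° = -60.56, north 186 cos 341° = 175.87
Leg 2 (040°, 3770 m): east 3770 sin 40° = 2423.31, north 3770 cos 40° = 2887.99
Leg 3 (268°, 2422 m): east 2422 sin 268° = -2420.52, north 2422 cos 268° = -84.53
Leg 4 (020°, 3121 m): east 3121 sin 20° = 1067.44, north 3121 cos 20° = 2932.78
Net: 1009.67 east, 5912.11 north. Distance = √((1009.67)² + (5912.11)²) = 5997.705 m.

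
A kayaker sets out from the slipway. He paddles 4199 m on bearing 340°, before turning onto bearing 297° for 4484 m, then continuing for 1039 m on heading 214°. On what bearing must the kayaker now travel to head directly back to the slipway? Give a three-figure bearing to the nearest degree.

130°

Leg 1 (340°, 4199 m): east 4199 sin 340° = -1436.14, north 4199 cos 340° = 3945.77
Leg 2 (297°, 4484 m): east 4484 sin 297° = -3995.27, north 4484 cos 297° = 2035.69
Leg 3 (214°, 1039 m): east 1039 sin 214° = -581.00, north 1039 cos 214° = -861.37
Net displacement: -6012.42 east, 5120.09 north. Direction back to start is (6012.42, -5120.09): bearing = atan2(6012.42, -5120.09) mod 360° = 130.42° ≈ 130°.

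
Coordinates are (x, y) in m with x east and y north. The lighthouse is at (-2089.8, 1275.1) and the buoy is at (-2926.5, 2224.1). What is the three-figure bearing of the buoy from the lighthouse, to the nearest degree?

Δeast = -2926.5 − -2089.8 = -836.70; Δnorth = 2224.1 − 1275.1 = 949.00.
Bearing = atan2(Δeast, Δnorth) mod 360° = 318.60° ≈ 319°.

319°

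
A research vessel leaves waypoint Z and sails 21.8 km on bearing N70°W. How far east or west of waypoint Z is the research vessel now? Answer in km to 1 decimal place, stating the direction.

Leg 1 (N70°W, 21.8 km): east 21.8 sin 290° = -20.49, north 21.8 cos 290° = 7.46
Net east component: -20.49 km.

20.5 km west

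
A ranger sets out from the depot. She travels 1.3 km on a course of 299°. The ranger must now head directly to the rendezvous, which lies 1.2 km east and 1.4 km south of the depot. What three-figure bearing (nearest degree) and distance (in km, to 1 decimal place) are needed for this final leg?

Leg 1 (299°, 1.3 km): east 1.3 sin 299° = -1.14, north 1.3 cos 299° = 0.63
Current position: (-1.14, 0.63). Target: (1.2, -1.4). Remaining: Δeast = 2.34, Δnorth = -2.03.
Bearing = atan2(2.34, -2.03) mod 360° = 130.98°; distance = √((2.34)² + (-2.03)²) = 3.096 km.

131°, 3.1 km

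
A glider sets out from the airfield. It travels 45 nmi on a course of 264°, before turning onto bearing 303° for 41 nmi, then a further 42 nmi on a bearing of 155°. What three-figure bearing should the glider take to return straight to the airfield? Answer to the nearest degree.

Leg 1 (264°, 45 nmi): east 45 sin 264° = -44.75, north 45 cos 264° = -4.70
Leg 2 (303°, 41 nmi): east 41 sin 303° = -34.39, north 41 cos 303° = 22.33
Leg 3 (155°, 42 nmi): east 42 sin 155° = 17.75, north 42 cos 155° = -38.06
Net displacement: -61.39 east, -20.44 north. Direction back to start is (61.39, 20.44): bearing = atan2(61.39, 20.44) mod 360° = 71.59° ≈ 072°.

072°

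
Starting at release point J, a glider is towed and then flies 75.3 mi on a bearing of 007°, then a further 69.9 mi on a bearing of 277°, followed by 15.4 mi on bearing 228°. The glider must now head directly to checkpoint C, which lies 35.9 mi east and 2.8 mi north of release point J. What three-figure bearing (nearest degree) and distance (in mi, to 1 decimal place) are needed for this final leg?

123°, 128.4 mi

Leg 1 (007°, 75.3 mi): east 75.3 sin 7° = 9.18, north 75.3 cos 7° = 74.74
Leg 2 (277°, 69.9 mi): east 69.9 sin 277° = -69.38, north 69.9 cos 277° = 8.52
Leg 3 (228°, 15.4 mi): east 15.4 sin 228° = -11.44, north 15.4 cos 228° = -10.30
Current position: (-71.65, 72.95). Target: (35.9, 2.8). Remaining: Δeast = 107.55, Δnorth = -70.15.
Bearing = atan2(107.55, -70.15) mod 360° = 123.12°; distance = √((107.55)² + (-70.15)²) = 128.404 mi.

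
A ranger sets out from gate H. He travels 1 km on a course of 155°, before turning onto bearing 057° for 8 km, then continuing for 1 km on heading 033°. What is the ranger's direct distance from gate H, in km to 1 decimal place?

Leg 1 (155°, 1 km): east 1 sin 155° = 0.42, north 1 cos 155° = -0.91
Leg 2 (057°, 8 km): east 8 sin 57° = 6.71, north 8 cos 57° = 4.36
Leg 3 (033°, 1 km): east 1 sin 33° = 0.54, north 1 cos 33° = 0.84
Net: 7.68 east, 4.29 north. Distance = √((7.68)² + (4.29)²) = 8.794 km.

8.8 km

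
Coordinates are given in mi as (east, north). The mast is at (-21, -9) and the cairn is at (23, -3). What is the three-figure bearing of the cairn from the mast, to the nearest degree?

082°

Δeast = 23 − -21 = 44.00; Δnorth = -3 − -9 = 6.00.
Bearing = atan2(Δeast, Δnorth) mod 360° = 82.23° ≈ 082°.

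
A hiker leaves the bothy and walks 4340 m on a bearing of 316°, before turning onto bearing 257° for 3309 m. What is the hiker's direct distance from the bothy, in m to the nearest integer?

6677 m

Leg 1 (316°, 4340 m): east 4340 sin 316° = -3014.82, north 4340 cos 316° = 3121.93
Leg 2 (257°, 3309 m): east 3309 sin 257° = -3224.19, north 3309 cos 257° = -744.36
Net: -6239.01 east, 2377.57 north. Distance = √((-6239.01)² + (2377.57)²) = 6676.681 m.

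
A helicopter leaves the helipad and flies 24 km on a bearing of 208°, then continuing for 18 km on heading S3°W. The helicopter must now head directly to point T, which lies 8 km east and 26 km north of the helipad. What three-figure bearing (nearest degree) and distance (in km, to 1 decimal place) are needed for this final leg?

Leg 1 (208°, 24 km): east 24 sin 208° = -11.27, north 24 cos 208° = -21.19
Leg 2 (S3°W, 18 km): east 18 sin 183° = -0.94, north 18 cos 183° = -17.98
Current position: (-12.21, -39.17). Target: (8, 26). Remaining: Δeast = 20.21, Δnorth = 65.17.
Bearing = atan2(20.21, 65.17) mod 360° = 17.23°; distance = √((20.21)² + (65.17)²) = 68.228 km.

017°, 68.2 km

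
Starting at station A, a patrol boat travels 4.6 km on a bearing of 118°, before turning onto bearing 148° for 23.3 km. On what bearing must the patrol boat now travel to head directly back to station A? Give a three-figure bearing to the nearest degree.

Leg 1 (118°, 4.6 km): east 4.6 sin 118° = 4.06, north 4.6 cos 118° = -2.16
Leg 2 (148°, 23.3 km): east 23.3 sin 148° = 12.35, north 23.3 cos 148° = -19.76
Net displacement: 16.41 east, -21.92 north. Direction back to start is (-16.41, 21.92): bearing = atan2(-16.41, 21.92) mod 360° = 323.18° ≈ 323°.

323°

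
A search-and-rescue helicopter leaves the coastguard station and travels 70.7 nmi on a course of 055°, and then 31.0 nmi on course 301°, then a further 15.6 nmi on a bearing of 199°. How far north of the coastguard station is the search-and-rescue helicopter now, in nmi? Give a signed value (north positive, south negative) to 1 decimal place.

Leg 1 (055°, 70.7 nmi): east 70.7 sin 55° = 57.91, north 70.7 cos 55° = 40.55
Leg 2 (301°, 31.0 nmi): east 31.0 sin 301° = -26.57, north 31.0 cos 301° = 15.97
Leg 3 (199°, 15.6 nmi): east 15.6 sin 199° = -5.08, north 15.6 cos 199° = -14.75
Net north component: 41.77 nmi.

41.8 nmi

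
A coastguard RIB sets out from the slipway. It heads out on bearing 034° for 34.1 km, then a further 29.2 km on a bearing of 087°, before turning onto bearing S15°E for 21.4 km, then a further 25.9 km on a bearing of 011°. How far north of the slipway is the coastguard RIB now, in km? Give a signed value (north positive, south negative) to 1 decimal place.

Leg 1 (034°, 34.1 km): east 34.1 sin 34° = 19.07, north 34.1 cos 34° = 28.27
Leg 2 (087°, 29.2 km): east 29.2 sin 87° = 29.16, north 29.2 cos 87° = 1.53
Leg 3 (S15°E, 21.4 km): east 21.4 sin 165° = 5.54, north 21.4 cos 165° = -20.67
Leg 4 (011°, 25.9 km): east 25.9 sin 11° = 4.94, north 25.9 cos 11° = 25.42
Net north component: 34.55 km.

34.6 km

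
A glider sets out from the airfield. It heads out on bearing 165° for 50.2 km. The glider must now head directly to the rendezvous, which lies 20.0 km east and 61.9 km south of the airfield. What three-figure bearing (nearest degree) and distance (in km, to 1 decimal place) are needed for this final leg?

Leg 1 (165°, 50.2 km): east 50.2 sin 165° = 12.99, north 50.2 cos 165° = -48.49
Current position: (12.99, -48.49). Target: (20.0, -61.9). Remaining: Δeast = 7.01, Δnorth = -13.41.
Bearing = atan2(7.01, -13.41) mod 360° = 152.41°; distance = √((7.01)² + (-13.41)²) = 15.131 km.

152°, 15.1 km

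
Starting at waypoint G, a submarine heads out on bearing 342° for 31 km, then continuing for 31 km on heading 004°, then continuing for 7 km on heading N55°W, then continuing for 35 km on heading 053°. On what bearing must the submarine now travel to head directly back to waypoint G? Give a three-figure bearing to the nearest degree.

Leg 1 (342°, 31 km): east 31 sin 342° = -9.58, north 31 cos 342° = 29.48
Leg 2 (004°, 31 km): east 31 sin 4° = 2.16, north 31 cos 4° = 30.92
Leg 3 (N55°W, 7 km): east 7 sin 305° = -5.73, north 7 cos 305° = 4.02
Leg 4 (053°, 35 km): east 35 sin 53° = 27.95, north 35 cos 53° = 21.06
Net displacement: 14.80 east, 85.49 north. Direction back to start is (-14.80, -85.49): bearing = atan2(-14.80, -85.49) mod 360° = 189.82° ≈ 190°.

190°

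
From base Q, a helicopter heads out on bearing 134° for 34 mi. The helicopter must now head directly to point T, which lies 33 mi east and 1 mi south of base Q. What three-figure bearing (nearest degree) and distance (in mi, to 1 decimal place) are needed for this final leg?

021°, 24.2 mi

Leg 1 (134°, 34 mi): east 34 sin 134° = 24.46, north 34 cos 134° = -23.62
Current position: (24.46, -23.62). Target: (33, -1). Remaining: Δeast = 8.54, Δnorth = 22.62.
Bearing = atan2(8.54, 22.62) mod 360° = 20.69°; distance = √((8.54)² + (22.62)²) = 24.178 mi.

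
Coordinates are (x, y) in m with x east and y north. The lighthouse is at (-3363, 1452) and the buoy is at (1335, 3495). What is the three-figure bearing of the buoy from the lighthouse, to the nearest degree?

Δeast = 1335 − -3363 = 4698.00; Δnorth = 3495 − 1452 = 2043.00.
Bearing = atan2(Δeast, Δnorth) mod 360° = 66.50° ≈ 066°.

066°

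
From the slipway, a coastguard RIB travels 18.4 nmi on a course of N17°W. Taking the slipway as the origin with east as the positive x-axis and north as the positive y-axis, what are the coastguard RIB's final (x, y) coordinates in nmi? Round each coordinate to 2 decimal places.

Leg 1 (N17°W, 18.4 nmi): east 18.4 sin 343° = -5.38, north 18.4 cos 343° = 17.60
Summing: -5.38 nmi east, 17.60 nmi north → (-5.38, 17.60).

(-5.38, 17.60)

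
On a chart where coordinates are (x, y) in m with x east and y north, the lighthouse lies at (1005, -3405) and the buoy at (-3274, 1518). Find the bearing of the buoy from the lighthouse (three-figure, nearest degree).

319°

Δeast = -3274 − 1005 = -4279.00; Δnorth = 1518 − -3405 = 4923.00.
Bearing = atan2(Δeast, Δnorth) mod 360° = 319.00° ≈ 319°.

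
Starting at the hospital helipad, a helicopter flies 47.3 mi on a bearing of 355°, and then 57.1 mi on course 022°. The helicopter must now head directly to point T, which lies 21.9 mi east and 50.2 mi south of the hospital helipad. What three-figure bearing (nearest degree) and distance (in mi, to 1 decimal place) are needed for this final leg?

178°, 150.3 mi

Leg 1 (355°, 47.3 mi): east 47.3 sin 355° = -4.12, north 47.3 cos 355° = 47.12
Leg 2 (022°, 57.1 mi): east 57.1 sin 22° = 21.39, north 57.1 cos 22° = 52.94
Current position: (17.27, 100.06). Target: (21.9, -50.2). Remaining: Δeast = 4.63, Δnorth = -150.26.
Bearing = atan2(4.63, -150.26) mod 360° = 178.23°; distance = √((4.63)² + (-150.26)²) = 150.334 mi.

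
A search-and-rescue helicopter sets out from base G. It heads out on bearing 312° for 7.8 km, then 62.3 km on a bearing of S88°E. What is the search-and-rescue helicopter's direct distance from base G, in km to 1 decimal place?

Leg 1 (312°, 7.8 km): east 7.8 sin 312° = -5.80, north 7.8 cos 312° = 5.22
Leg 2 (S88°E, 62.3 km): east 62.3 sin 92° = 62.26, north 62.3 cos 92° = -2.17
Net: 56.47 east, 3.04 north. Distance = √((56.47)² + (3.04)²) = 56.548 km.

56.5 km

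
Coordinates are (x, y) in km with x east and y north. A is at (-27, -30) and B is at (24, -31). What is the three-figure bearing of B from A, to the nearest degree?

Δeast = 24 − -27 = 51.00; Δnorth = -31 − -30 = -1.00.
Bearing = atan2(Δeast, Δnorth) mod 360° = 91.12° ≈ 091°.

091°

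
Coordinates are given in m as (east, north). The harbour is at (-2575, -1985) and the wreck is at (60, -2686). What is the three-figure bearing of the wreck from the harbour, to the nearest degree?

Δeast = 60 − -2575 = 2635.00; Δnorth = -2686 − -1985 = -701.00.
Bearing = atan2(Δeast, Δnorth) mod 360° = 104.90° ≈ 105°.

105°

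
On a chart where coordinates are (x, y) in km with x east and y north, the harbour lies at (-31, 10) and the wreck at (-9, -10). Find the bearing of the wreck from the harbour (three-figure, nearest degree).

Δeast = -9 − -31 = 22.00; Δnorth = -10 − 10 = -20.00.
Bearing = atan2(Δeast, Δnorth) mod 360° = 132.27° ≈ 132°.

132°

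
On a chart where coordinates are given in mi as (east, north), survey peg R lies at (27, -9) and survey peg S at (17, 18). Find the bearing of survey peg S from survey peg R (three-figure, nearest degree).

Δeast = 17 − 27 = -10.00; Δnorth = 18 − -9 = 27.00.
Bearing = atan2(Δeast, Δnorth) mod 360° = 339.68° ≈ 340°.

340°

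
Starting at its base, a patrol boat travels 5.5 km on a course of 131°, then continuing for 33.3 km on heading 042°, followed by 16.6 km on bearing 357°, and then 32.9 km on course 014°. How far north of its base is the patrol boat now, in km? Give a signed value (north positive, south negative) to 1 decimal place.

Leg 1 (131°, 5.5 km): east 5.5 sin 131° = 4.15, north 5.5 cos 131° = -3.61
Leg 2 (042°, 33.3 km): east 33.3 sin 42° = 22.28, north 33.3 cos 42° = 24.75
Leg 3 (357°, 16.6 km): east 16.6 sin 357° = -0.87, north 16.6 cos 357° = 16.58
Leg 4 (014°, 32.9 km): east 32.9 sin 14° = 7.96, north 32.9 cos 14° = 31.92
Net north component: 69.64 km.

69.6 km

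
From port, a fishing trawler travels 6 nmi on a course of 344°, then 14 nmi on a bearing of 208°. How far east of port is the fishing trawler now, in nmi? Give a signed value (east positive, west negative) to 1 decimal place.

-8.2 nmi

Leg 1 (344°, 6 nmi): east 6 sin 344° = -1.65, north 6 cos 344° = 5.77
Leg 2 (208°, 14 nmi): east 14 sin 208° = -6.57, north 14 cos 208° = -12.36
Net east component: -8.23 nmi.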